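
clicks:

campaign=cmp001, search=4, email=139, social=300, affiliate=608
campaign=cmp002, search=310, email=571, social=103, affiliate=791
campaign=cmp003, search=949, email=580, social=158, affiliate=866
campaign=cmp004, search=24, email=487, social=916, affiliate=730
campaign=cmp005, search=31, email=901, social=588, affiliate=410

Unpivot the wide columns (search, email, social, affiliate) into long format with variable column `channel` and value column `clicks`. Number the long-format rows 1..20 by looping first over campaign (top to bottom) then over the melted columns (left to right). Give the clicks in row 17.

31

20 rows total (5 × 4). Row 17: index ⌊(17-1)/4⌋ = 4 into campaign → cmp005; (17-1) mod 4 = 0 into the melted columns → search.
So row 17 is (cmp005, search, 31); clicks = 31.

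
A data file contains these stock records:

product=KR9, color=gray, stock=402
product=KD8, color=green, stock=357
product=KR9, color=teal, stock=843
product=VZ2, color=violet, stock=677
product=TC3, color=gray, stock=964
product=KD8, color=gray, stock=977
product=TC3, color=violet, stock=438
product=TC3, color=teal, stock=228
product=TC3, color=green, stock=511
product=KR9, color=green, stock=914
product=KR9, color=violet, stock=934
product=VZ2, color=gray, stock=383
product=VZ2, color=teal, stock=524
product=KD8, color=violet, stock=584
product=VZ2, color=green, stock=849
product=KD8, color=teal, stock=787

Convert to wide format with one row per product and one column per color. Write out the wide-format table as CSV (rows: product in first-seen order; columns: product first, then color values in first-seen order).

product,gray,green,teal,violet
KR9,402,914,843,934
KD8,977,357,787,584
VZ2,383,849,524,677
TC3,964,511,228,438

Columns: product plus the 4 distinct color values (gray, green, teal, violet).
For example, row KR9 column gray takes stock=402 from the long row (KR9, gray).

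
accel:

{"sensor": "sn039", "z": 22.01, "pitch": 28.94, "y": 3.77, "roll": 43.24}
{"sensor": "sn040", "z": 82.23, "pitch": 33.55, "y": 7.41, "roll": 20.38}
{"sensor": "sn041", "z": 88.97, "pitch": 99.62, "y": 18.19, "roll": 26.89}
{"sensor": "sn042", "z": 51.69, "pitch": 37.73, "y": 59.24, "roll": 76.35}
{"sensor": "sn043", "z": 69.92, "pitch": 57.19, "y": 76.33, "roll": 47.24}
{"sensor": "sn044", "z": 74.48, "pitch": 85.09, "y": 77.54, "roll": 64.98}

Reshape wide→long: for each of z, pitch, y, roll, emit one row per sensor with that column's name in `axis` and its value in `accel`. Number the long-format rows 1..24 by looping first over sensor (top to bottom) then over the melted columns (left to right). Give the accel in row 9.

88.97

24 rows total (6 × 4). Row 9: index ⌊(9-1)/4⌋ = 2 into sensor → sn041; (9-1) mod 4 = 0 into the melted columns → z.
So row 9 is (sn041, z, 88.97); accel = 88.97.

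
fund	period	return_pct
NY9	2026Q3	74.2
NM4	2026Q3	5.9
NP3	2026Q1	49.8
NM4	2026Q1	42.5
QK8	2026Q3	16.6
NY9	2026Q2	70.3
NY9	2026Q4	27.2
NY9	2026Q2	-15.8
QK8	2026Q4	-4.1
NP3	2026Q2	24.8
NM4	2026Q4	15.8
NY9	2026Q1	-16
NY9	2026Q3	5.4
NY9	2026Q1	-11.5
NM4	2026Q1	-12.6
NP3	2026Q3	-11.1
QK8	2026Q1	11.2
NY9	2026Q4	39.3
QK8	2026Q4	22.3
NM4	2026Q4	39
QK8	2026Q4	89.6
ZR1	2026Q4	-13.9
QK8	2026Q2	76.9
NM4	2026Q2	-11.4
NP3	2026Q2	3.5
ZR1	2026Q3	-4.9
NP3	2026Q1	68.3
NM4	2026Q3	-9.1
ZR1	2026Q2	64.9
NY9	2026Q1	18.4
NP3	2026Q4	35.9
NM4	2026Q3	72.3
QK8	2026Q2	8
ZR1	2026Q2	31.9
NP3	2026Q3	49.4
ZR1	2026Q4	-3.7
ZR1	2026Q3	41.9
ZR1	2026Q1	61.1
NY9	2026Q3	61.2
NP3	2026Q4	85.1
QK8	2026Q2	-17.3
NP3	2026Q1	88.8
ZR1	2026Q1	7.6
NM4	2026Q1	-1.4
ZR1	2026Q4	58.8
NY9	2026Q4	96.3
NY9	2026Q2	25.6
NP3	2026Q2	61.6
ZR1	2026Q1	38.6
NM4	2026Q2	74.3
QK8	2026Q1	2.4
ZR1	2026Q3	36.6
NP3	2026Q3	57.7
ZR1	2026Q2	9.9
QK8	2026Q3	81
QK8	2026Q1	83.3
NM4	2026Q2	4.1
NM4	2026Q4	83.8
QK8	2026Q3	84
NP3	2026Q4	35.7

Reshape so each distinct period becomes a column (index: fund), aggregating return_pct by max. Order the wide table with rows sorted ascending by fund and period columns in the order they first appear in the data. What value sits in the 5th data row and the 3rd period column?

With rows sorted ascending by fund, row 5 is fund=ZR1. period columns in first-appearance order: 2026Q3, 2026Q1, 2026Q2, 2026Q4; column 3 is 2026Q2.
Long rows with fund=ZR1, period=2026Q2: max(64.9, 31.9, 9.9) = 64.9.

64.9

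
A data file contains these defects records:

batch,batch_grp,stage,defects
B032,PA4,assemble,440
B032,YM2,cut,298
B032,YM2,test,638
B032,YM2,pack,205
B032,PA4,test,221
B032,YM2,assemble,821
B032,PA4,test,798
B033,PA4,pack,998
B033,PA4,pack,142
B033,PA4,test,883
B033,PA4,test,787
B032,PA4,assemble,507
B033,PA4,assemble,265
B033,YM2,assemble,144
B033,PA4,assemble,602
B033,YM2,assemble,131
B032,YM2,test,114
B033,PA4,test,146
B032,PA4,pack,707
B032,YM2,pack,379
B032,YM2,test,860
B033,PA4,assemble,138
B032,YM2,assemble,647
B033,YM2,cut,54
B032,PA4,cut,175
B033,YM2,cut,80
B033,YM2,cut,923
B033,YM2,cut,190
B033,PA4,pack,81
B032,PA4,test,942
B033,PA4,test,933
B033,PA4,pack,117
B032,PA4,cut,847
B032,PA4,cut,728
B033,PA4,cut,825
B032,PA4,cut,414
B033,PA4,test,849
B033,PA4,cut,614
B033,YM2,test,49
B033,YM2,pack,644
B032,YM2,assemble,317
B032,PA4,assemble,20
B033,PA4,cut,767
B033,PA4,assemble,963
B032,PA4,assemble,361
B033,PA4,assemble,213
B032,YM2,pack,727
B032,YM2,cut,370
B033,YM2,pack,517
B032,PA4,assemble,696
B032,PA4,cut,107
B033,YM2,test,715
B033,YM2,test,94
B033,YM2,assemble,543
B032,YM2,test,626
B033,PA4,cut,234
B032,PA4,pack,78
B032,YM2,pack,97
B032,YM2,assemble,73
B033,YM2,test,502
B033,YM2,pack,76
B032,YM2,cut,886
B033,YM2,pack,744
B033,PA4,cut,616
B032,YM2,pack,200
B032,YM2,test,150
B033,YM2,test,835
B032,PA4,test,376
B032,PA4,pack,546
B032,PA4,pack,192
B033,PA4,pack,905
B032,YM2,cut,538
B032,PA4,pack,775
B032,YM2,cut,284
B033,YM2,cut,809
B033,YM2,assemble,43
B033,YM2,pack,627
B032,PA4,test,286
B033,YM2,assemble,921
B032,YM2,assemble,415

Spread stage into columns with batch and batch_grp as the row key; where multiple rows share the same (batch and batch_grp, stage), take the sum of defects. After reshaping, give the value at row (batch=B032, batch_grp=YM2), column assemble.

2273

Rows with batch=B032, batch_grp=YM2 and stage=assemble: defects values are 821, 647, 317, 73, 415.
821 + 647 + 317 + 73 + 415 = 2273.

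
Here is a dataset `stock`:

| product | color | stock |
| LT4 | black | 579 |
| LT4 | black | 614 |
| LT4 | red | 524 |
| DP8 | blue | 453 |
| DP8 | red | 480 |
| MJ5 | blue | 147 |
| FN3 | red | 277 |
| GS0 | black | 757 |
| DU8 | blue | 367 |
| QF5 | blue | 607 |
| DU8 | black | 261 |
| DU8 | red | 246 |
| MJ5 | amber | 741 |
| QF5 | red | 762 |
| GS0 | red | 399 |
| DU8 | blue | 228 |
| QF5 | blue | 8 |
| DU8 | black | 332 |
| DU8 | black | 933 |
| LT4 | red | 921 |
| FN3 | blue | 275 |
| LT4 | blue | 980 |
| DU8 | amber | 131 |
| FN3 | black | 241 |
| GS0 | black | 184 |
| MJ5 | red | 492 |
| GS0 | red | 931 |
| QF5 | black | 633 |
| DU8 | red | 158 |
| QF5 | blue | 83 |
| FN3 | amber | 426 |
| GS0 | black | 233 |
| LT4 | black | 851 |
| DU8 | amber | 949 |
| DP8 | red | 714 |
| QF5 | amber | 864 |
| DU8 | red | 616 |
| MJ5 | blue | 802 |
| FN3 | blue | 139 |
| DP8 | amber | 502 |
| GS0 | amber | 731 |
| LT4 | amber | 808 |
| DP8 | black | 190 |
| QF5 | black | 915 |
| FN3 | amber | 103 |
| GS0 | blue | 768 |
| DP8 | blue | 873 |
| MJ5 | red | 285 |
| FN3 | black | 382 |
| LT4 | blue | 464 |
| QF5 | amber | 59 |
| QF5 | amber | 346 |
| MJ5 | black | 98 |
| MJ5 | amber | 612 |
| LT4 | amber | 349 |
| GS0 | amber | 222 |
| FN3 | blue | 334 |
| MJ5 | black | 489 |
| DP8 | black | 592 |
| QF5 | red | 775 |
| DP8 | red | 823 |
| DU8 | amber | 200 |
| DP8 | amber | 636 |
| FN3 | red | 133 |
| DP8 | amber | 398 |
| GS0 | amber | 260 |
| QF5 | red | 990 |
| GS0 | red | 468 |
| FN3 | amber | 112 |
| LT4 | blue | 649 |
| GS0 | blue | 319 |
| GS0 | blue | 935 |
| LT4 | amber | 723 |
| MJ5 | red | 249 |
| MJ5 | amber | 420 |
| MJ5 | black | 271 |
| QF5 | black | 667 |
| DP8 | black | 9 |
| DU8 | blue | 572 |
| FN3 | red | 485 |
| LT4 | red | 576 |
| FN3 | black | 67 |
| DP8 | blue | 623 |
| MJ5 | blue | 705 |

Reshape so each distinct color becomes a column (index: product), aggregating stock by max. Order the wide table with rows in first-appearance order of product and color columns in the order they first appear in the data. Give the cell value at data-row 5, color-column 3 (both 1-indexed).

With rows in first-appearance order of product, row 5 is product=GS0. color columns in first-appearance order: black, red, blue, amber; column 3 is blue.
Long rows with product=GS0, color=blue: max(768, 319, 935) = 935.

935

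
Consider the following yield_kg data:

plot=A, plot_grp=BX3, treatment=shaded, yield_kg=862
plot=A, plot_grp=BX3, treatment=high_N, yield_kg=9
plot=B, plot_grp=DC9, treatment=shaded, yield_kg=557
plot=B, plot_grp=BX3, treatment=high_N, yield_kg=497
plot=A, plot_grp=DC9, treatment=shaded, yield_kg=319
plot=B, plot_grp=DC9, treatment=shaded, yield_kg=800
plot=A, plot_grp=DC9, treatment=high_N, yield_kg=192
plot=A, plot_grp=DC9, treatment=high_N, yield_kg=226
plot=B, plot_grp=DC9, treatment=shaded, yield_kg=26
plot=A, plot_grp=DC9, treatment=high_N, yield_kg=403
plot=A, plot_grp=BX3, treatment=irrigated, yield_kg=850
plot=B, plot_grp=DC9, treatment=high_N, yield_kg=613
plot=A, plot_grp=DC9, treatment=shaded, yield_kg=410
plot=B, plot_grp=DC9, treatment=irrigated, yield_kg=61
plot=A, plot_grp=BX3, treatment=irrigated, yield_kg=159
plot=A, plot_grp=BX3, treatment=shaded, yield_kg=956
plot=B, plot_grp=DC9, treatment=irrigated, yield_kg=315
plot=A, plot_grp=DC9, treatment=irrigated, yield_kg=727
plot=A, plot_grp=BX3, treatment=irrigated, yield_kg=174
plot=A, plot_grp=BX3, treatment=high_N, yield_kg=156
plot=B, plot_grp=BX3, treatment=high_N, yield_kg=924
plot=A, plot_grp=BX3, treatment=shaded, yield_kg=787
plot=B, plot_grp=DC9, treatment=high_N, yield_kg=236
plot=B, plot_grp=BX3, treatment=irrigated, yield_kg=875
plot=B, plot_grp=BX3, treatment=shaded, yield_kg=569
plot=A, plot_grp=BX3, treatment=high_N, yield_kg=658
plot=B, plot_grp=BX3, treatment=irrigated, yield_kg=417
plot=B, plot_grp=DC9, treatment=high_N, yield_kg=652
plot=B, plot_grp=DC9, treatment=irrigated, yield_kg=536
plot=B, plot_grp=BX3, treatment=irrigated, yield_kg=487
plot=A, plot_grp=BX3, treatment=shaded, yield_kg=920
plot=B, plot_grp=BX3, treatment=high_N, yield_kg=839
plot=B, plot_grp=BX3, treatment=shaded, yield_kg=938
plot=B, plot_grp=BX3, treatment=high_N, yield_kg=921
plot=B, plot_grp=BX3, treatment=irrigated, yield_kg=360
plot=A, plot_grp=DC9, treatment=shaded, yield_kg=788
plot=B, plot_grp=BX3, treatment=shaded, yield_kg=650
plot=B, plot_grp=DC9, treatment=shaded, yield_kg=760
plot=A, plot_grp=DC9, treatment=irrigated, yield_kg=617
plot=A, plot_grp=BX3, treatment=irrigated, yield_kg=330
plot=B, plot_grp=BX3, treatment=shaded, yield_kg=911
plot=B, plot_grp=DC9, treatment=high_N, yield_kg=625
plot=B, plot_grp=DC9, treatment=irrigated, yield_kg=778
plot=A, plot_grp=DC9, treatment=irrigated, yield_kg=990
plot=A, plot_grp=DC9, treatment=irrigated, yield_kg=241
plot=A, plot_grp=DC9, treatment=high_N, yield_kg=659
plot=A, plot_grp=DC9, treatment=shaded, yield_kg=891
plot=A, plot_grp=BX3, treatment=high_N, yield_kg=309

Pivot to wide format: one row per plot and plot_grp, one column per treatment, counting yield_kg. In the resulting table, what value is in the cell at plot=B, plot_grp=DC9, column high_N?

Rows with plot=B, plot_grp=DC9 and treatment=high_N: yield_kg values are 613, 236, 652, 625.
4 rows match — count = 4.

4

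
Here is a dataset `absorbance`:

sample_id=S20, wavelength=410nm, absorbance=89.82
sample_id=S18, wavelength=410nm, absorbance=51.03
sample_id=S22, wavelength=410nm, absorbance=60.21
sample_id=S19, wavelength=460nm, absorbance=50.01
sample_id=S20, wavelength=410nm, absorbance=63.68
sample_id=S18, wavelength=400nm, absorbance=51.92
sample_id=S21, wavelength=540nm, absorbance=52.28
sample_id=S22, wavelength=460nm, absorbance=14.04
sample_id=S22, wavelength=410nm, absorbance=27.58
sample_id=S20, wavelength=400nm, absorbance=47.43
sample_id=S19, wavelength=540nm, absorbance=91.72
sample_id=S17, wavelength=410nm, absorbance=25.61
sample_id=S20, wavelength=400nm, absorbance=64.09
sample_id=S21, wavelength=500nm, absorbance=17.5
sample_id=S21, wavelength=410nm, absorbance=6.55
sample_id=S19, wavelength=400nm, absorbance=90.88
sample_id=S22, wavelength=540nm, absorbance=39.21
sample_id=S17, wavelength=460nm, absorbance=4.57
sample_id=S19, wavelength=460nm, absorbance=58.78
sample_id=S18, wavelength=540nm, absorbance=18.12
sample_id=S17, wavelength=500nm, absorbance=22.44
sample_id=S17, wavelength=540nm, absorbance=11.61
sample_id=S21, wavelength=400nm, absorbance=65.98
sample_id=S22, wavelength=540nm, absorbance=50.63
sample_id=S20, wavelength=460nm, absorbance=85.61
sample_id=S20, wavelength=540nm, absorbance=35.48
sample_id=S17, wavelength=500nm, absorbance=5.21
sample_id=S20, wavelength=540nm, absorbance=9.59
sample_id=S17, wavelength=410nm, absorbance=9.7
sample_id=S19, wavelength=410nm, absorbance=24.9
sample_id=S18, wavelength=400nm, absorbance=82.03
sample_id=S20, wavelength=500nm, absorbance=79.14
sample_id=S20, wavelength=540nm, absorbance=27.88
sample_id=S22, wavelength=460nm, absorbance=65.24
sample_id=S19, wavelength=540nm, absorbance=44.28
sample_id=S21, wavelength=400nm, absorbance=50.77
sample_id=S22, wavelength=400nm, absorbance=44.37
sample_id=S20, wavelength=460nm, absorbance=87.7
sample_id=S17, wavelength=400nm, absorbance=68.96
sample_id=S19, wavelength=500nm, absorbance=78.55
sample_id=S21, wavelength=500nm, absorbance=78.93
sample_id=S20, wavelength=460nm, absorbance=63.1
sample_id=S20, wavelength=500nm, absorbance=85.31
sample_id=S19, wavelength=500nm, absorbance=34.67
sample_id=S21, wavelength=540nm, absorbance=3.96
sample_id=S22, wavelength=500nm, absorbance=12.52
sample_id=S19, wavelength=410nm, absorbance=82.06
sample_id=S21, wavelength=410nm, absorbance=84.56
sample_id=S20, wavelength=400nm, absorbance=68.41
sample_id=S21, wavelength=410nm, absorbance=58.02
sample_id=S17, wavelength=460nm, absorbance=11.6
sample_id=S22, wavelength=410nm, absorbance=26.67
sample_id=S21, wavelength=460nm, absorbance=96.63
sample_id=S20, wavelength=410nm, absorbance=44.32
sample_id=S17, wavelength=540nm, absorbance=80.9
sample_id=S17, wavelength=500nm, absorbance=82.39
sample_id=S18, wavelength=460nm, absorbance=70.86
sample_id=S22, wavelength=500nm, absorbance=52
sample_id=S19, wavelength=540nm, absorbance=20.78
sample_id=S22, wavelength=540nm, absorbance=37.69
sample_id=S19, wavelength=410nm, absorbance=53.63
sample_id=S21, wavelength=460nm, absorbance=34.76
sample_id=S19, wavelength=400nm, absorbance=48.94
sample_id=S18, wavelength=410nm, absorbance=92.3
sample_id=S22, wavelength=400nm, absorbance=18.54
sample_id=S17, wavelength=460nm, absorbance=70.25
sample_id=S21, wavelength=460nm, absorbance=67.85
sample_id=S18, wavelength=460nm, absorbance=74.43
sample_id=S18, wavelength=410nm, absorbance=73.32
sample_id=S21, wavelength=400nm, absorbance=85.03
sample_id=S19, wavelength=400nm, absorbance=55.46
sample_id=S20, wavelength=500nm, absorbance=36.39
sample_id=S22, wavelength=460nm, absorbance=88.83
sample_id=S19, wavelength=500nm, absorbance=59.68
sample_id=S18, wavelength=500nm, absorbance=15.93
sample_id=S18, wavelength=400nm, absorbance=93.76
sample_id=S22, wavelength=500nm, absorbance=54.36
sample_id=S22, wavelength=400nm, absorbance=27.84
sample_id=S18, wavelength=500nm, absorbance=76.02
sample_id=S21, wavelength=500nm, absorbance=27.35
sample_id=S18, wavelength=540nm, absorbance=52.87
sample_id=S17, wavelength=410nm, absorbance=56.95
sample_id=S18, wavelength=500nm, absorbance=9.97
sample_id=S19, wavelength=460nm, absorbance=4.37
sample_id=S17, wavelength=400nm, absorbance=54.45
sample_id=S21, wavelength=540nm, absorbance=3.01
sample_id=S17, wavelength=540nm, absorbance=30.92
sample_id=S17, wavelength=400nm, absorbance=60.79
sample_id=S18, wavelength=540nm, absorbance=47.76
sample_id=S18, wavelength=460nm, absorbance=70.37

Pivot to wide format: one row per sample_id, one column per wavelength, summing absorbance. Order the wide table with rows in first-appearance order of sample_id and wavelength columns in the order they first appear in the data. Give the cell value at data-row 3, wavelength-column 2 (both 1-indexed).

168.11

With rows in first-appearance order of sample_id, row 3 is sample_id=S22. wavelength columns in first-appearance order: 410nm, 460nm, 400nm, 540nm, 500nm; column 2 is 460nm.
Long rows with sample_id=S22, wavelength=460nm: 14.04 + 65.24 + 88.83 = 168.11.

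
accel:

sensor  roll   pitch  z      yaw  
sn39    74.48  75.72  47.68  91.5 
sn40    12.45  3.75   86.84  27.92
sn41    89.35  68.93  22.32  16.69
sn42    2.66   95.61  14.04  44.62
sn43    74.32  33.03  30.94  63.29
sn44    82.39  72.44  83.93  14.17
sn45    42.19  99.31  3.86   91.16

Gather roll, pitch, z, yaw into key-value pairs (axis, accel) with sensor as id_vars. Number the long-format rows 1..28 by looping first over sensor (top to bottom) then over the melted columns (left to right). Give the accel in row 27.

28 rows total (7 × 4). Row 27: index ⌊(27-1)/4⌋ = 6 into sensor → sn45; (27-1) mod 4 = 2 into the melted columns → z.
So row 27 is (sn45, z, 3.86); accel = 3.86.

3.86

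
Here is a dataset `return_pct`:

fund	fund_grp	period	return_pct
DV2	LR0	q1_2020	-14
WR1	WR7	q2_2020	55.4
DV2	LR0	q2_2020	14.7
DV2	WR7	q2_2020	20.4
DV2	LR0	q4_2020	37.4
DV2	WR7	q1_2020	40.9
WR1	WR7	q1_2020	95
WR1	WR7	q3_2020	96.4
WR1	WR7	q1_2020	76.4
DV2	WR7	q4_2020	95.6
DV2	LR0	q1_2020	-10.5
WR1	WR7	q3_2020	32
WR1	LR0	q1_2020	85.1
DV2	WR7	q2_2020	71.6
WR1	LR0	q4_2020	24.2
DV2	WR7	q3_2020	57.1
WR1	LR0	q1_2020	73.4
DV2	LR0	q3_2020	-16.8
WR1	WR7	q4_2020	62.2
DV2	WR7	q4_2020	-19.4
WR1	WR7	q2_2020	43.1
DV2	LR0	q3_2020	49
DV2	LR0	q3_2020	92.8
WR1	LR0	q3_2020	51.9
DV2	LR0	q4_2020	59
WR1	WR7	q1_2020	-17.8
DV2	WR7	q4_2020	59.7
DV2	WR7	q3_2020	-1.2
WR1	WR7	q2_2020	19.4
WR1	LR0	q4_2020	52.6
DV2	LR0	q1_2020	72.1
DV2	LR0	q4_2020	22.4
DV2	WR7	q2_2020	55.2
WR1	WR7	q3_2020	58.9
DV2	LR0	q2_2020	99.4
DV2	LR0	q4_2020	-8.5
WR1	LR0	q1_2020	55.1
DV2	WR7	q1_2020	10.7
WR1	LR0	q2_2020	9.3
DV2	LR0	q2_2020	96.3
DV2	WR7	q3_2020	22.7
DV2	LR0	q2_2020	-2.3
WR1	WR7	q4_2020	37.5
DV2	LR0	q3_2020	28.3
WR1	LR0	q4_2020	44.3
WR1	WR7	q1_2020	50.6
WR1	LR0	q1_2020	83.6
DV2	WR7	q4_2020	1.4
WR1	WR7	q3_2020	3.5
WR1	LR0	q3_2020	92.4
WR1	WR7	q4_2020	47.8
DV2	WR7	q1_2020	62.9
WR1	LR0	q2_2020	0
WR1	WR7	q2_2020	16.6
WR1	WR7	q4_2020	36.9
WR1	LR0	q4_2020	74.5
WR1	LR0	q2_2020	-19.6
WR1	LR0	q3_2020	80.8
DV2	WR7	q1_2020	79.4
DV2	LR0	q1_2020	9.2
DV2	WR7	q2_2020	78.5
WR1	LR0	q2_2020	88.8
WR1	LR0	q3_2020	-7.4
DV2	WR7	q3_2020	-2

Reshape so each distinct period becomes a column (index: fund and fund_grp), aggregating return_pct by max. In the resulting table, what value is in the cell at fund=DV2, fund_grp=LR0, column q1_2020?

Rows with fund=DV2, fund_grp=LR0 and period=q1_2020: return_pct values are -14, -10.5, 72.1, 9.2.
max(-14, -10.5, 72.1, 9.2) = 72.1.

72.1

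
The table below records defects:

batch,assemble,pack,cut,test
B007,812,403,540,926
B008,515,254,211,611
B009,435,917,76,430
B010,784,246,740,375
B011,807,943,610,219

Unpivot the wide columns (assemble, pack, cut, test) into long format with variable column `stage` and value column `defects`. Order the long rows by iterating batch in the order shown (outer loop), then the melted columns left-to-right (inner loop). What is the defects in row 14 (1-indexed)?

20 rows total (5 × 4). Row 14: index ⌊(14-1)/4⌋ = 3 into batch → B010; (14-1) mod 4 = 1 into the melted columns → pack.
So row 14 is (B010, pack, 246); defects = 246.

246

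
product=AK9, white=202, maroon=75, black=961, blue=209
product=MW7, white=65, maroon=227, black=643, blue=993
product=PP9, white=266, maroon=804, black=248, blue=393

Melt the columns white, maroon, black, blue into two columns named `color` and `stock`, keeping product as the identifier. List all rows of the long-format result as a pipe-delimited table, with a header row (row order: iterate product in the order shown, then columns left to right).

| product | color | stock |
| AK9 | white | 202 |
| AK9 | maroon | 75 |
| AK9 | black | 961 |
| AK9 | blue | 209 |
| MW7 | white | 65 |
| MW7 | maroon | 227 |
| MW7 | black | 643 |
| MW7 | blue | 993 |
| PP9 | white | 266 |
| PP9 | maroon | 804 |
| PP9 | black | 248 |
| PP9 | blue | 393 |

Each (product, column) pair becomes one row: 3 × 4 = 12 rows.
For example, (AK9, white) → stock=202.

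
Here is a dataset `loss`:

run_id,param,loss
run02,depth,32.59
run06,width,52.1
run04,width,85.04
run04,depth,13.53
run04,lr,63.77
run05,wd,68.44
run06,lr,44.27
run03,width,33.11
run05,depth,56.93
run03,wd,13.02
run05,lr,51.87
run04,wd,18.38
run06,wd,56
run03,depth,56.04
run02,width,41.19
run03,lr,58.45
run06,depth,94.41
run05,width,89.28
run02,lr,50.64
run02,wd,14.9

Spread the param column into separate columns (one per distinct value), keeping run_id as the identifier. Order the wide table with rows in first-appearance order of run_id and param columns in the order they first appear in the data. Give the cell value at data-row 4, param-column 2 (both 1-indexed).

With rows in first-appearance order of run_id, row 4 is run_id=run05. param columns in first-appearance order: depth, width, lr, wd; column 2 is width.
Long rows with run_id=run05, param=width: loss = 89.28.

89.28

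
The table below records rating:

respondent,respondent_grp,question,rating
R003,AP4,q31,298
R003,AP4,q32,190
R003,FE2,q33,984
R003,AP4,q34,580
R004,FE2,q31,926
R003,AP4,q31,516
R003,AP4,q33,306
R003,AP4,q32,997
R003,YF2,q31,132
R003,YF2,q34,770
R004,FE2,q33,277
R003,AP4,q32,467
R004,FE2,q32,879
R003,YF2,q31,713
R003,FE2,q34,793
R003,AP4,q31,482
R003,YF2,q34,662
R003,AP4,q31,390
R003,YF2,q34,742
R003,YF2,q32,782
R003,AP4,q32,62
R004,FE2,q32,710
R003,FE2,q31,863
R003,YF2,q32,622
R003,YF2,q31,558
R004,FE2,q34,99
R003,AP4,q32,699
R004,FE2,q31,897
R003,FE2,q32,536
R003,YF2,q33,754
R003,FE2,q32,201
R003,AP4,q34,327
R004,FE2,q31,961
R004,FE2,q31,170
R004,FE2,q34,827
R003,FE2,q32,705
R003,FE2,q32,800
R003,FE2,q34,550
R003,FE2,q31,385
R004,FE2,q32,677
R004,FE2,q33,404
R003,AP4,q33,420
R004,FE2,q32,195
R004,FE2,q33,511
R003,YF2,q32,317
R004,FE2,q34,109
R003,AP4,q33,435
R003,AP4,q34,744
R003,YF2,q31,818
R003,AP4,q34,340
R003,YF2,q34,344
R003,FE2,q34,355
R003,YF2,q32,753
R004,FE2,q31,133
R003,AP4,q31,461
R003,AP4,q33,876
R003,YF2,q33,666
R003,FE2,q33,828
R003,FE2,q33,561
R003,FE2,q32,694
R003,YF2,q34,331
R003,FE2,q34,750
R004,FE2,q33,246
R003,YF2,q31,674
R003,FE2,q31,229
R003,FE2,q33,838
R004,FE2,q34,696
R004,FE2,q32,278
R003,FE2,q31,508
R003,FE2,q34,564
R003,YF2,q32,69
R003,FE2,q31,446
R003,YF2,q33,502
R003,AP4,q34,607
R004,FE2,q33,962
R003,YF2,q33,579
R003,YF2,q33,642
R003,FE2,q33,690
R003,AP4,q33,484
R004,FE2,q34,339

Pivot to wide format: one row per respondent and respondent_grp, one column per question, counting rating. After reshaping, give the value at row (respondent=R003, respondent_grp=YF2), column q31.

5

Rows with respondent=R003, respondent_grp=YF2 and question=q31: rating values are 132, 713, 558, 818, 674.
5 rows match — count = 5.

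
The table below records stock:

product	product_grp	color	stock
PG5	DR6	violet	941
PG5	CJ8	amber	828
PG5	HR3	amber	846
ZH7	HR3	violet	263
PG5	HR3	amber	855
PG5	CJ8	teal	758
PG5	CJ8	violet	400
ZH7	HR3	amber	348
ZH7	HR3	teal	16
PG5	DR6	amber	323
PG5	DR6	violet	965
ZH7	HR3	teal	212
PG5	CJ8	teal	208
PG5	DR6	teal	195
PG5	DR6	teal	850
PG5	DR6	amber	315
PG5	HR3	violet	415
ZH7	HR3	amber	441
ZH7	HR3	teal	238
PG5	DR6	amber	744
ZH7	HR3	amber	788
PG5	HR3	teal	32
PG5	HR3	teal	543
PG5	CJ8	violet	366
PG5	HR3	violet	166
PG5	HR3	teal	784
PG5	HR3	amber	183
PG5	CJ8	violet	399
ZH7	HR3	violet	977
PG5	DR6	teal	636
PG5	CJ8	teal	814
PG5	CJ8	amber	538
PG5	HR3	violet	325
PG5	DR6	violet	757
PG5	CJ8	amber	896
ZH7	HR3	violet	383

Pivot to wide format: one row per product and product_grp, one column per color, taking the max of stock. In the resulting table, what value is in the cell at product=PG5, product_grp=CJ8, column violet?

400

Rows with product=PG5, product_grp=CJ8 and color=violet: stock values are 400, 366, 399.
max(400, 366, 399) = 400.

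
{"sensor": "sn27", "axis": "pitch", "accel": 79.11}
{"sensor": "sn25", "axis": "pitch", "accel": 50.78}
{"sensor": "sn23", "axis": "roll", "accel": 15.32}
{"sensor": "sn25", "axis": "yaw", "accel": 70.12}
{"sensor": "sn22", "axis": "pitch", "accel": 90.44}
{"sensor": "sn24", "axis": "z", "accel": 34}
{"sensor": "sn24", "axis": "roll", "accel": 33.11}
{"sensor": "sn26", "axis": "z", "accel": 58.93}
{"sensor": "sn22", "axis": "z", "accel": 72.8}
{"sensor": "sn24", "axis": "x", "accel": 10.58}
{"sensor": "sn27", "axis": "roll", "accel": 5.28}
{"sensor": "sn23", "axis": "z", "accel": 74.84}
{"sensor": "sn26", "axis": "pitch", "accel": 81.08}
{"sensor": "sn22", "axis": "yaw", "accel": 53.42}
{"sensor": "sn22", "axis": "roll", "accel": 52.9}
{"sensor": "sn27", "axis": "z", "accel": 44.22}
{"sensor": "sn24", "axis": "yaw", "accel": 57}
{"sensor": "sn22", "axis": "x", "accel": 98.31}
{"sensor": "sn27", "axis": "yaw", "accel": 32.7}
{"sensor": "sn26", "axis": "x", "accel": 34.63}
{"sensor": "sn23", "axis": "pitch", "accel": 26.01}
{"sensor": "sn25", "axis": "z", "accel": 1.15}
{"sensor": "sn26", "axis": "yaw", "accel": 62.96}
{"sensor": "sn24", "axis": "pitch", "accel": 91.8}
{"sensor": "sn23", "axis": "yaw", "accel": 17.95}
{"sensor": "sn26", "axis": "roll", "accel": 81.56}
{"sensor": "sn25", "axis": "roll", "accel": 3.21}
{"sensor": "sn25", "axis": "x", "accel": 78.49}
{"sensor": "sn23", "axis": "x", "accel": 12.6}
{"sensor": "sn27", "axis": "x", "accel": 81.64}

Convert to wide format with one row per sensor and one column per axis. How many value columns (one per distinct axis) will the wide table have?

5 distinct axis values: roll, x, yaw, pitch, z.

5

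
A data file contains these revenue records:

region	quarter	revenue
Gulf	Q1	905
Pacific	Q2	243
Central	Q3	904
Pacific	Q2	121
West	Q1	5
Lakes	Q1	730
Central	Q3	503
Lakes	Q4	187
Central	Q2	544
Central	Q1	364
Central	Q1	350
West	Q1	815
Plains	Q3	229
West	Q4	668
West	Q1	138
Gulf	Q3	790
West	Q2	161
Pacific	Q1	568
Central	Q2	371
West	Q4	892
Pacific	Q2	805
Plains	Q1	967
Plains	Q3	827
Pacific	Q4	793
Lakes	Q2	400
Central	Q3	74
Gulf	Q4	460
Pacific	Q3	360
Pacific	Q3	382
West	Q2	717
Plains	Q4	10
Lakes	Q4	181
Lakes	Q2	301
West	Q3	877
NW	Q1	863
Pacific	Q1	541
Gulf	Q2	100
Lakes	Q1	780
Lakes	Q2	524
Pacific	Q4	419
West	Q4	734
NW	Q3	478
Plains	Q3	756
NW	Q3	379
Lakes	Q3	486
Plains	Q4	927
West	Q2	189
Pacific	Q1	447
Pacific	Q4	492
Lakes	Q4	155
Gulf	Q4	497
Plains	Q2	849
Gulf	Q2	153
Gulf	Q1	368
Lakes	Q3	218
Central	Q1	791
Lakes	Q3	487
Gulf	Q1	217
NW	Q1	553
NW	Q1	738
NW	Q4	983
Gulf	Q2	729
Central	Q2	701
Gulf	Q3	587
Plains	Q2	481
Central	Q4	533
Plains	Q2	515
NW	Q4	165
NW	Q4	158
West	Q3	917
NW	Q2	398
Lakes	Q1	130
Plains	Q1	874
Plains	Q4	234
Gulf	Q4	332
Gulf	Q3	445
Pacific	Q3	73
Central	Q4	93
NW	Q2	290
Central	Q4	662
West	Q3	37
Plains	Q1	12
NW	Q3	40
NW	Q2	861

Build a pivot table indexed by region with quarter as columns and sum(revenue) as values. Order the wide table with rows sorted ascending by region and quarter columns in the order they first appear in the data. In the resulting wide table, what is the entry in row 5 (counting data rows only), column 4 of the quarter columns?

1704

With rows sorted ascending by region, row 5 is region=Pacific. quarter columns in first-appearance order: Q1, Q2, Q3, Q4; column 4 is Q4.
Long rows with region=Pacific, quarter=Q4: 793 + 419 + 492 = 1704.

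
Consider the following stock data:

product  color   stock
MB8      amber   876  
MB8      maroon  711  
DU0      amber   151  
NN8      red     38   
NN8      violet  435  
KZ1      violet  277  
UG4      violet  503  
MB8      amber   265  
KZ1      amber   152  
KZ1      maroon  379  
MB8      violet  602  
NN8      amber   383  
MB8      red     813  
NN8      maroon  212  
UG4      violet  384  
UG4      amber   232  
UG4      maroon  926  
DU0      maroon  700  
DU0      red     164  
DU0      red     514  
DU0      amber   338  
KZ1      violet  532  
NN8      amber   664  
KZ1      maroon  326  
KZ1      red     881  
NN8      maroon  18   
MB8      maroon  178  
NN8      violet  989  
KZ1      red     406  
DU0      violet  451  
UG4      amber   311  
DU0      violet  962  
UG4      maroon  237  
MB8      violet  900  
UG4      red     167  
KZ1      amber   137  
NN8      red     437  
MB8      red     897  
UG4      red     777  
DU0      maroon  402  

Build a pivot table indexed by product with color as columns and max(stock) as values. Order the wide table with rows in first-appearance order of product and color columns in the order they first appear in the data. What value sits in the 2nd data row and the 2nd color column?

700

With rows in first-appearance order of product, row 2 is product=DU0. color columns in first-appearance order: amber, maroon, red, violet; column 2 is maroon.
Long rows with product=DU0, color=maroon: max(700, 402) = 700.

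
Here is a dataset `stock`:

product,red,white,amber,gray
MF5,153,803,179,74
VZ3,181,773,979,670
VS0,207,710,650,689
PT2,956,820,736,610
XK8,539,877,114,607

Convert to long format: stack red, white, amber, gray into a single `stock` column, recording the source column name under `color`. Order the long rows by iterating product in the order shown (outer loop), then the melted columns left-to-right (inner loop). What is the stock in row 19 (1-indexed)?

20 rows total (5 × 4). Row 19: index ⌊(19-1)/4⌋ = 4 into product → XK8; (19-1) mod 4 = 2 into the melted columns → amber.
So row 19 is (XK8, amber, 114); stock = 114.

114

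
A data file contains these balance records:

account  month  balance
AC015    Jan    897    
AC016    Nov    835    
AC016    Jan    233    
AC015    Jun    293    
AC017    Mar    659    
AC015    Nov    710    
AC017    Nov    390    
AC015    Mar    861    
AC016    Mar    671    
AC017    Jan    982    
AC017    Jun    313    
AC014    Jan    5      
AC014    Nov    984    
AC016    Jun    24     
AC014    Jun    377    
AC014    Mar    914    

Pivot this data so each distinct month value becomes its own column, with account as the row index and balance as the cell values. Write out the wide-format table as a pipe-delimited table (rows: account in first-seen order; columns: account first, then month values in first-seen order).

| account | Jan | Nov | Jun | Mar |
| AC015 | 897 | 710 | 293 | 861 |
| AC016 | 233 | 835 | 24 | 671 |
| AC017 | 982 | 390 | 313 | 659 |
| AC014 | 5 | 984 | 377 | 914 |

Columns: account plus the 4 distinct month values (Jan, Nov, Jun, Mar).
For example, row AC015 column Jan takes balance=897 from the long row (AC015, Jan).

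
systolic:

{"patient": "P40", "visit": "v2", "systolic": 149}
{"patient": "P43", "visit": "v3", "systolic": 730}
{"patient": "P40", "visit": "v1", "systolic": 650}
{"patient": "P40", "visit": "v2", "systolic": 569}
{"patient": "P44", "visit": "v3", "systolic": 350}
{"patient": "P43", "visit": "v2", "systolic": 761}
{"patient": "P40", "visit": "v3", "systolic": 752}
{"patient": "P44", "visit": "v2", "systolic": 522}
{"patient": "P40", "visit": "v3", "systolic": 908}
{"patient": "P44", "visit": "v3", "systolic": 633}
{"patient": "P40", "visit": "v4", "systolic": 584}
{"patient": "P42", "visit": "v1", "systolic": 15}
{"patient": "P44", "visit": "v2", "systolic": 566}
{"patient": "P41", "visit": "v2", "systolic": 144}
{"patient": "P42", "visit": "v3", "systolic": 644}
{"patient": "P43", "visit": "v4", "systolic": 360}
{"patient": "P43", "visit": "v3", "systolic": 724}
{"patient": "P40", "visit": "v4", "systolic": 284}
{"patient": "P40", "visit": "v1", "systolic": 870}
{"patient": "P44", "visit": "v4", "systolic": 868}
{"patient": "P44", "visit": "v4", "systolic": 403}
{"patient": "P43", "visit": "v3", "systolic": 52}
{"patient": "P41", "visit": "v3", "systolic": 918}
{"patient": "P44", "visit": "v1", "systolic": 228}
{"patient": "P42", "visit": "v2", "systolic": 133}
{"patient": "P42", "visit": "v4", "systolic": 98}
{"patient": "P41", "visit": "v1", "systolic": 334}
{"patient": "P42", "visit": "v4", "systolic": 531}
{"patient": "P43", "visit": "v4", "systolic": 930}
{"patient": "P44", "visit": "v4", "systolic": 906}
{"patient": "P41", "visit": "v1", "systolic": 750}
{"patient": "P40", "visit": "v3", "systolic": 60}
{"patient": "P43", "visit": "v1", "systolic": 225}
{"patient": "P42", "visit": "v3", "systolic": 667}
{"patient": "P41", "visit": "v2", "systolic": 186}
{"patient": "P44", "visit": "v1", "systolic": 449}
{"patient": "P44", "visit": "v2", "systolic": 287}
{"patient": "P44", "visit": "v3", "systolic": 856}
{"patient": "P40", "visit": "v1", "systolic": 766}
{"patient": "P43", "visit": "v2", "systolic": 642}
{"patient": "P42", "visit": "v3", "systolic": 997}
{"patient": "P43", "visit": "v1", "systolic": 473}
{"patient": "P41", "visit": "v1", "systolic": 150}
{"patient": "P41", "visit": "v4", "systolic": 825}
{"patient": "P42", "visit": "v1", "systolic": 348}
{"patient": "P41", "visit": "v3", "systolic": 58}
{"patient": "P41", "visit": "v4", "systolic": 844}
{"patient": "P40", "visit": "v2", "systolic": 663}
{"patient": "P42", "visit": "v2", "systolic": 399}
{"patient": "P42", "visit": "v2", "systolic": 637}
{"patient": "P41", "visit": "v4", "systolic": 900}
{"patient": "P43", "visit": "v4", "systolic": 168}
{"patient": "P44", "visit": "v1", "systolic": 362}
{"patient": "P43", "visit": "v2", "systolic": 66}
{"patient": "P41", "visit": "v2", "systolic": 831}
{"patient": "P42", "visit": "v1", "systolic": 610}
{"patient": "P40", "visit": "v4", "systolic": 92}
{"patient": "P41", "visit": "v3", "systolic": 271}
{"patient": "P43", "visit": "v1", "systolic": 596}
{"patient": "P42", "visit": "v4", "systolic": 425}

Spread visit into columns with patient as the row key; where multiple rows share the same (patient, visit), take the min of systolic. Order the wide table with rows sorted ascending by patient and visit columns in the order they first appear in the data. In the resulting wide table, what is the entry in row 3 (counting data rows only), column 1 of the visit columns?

133

With rows sorted ascending by patient, row 3 is patient=P42. visit columns in first-appearance order: v2, v3, v1, v4; column 1 is v2.
Long rows with patient=P42, visit=v2: min(133, 399, 637) = 133.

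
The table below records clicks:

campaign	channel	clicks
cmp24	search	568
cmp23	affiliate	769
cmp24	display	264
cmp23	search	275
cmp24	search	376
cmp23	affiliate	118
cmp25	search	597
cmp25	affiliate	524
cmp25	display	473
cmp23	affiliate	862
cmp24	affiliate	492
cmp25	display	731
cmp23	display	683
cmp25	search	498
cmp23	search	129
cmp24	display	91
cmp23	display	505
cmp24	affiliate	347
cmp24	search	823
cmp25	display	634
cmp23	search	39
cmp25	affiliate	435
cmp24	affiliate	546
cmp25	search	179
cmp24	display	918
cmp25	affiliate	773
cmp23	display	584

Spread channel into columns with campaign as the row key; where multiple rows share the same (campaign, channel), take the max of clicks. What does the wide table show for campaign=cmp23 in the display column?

683

Rows with campaign=cmp23 and channel=display: clicks values are 683, 505, 584.
max(683, 505, 584) = 683.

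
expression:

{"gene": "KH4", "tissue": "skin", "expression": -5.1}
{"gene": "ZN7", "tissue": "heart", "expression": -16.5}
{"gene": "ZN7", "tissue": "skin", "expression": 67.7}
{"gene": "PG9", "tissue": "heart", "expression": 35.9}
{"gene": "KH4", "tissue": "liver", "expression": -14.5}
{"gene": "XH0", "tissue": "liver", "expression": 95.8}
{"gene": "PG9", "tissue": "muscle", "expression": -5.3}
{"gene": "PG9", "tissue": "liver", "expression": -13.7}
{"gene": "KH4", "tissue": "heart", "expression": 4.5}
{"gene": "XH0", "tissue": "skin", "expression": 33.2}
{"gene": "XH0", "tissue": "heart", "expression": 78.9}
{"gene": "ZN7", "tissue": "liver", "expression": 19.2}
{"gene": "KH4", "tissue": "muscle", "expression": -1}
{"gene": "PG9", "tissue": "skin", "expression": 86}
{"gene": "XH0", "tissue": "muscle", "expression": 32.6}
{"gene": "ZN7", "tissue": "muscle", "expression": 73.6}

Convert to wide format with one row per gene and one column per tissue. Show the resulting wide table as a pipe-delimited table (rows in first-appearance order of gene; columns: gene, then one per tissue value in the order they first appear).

Columns: gene plus the 4 distinct tissue values (skin, heart, liver, muscle).
For example, row KH4 column skin takes expression=-5.1 from the long row (KH4, skin).

| gene | skin | heart | liver | muscle |
| KH4 | -5.1 | 4.5 | -14.5 | -1 |
| ZN7 | 67.7 | -16.5 | 19.2 | 73.6 |
| PG9 | 86 | 35.9 | -13.7 | -5.3 |
| XH0 | 33.2 | 78.9 | 95.8 | 32.6 |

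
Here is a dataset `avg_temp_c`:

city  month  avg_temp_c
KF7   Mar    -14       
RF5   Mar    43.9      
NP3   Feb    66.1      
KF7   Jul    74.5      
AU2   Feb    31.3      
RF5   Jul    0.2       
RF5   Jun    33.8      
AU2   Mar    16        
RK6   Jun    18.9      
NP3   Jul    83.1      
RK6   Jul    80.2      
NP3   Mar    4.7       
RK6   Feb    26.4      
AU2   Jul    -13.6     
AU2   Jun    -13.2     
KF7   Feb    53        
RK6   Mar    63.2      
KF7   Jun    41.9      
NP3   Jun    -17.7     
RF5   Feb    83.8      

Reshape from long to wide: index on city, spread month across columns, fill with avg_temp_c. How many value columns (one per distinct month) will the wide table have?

4 distinct month values: Jul, Feb, Mar, Jun.

4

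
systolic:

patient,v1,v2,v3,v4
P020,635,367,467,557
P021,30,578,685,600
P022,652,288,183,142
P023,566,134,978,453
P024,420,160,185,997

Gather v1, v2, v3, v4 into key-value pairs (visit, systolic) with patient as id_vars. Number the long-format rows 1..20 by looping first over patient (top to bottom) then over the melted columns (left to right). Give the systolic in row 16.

453

20 rows total (5 × 4). Row 16: index ⌊(16-1)/4⌋ = 3 into patient → P023; (16-1) mod 4 = 3 into the melted columns → v4.
So row 16 is (P023, v4, 453); systolic = 453.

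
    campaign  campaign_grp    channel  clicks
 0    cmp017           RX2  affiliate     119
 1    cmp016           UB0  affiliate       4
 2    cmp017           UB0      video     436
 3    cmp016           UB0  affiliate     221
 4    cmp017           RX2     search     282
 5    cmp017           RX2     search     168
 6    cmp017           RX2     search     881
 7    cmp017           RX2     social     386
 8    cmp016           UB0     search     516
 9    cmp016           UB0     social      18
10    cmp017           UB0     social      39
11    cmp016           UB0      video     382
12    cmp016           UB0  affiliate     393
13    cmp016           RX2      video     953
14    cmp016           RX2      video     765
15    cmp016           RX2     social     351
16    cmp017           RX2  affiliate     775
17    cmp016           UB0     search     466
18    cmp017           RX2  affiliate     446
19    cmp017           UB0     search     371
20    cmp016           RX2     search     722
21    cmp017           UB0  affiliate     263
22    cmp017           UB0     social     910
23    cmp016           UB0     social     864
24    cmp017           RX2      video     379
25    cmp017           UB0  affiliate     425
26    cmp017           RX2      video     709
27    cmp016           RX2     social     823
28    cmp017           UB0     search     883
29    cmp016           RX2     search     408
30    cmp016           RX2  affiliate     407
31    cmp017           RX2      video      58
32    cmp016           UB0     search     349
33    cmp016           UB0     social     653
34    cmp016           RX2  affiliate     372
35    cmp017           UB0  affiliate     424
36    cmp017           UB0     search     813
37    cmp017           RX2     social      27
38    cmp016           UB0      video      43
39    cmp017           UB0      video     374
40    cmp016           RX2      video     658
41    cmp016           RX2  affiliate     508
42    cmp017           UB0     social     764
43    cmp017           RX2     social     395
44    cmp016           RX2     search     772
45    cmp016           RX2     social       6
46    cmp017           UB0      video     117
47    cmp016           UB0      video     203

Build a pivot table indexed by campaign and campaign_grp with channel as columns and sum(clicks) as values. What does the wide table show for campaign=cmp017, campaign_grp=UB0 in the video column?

927

Rows with campaign=cmp017, campaign_grp=UB0 and channel=video: clicks values are 436, 374, 117.
436 + 374 + 117 = 927.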